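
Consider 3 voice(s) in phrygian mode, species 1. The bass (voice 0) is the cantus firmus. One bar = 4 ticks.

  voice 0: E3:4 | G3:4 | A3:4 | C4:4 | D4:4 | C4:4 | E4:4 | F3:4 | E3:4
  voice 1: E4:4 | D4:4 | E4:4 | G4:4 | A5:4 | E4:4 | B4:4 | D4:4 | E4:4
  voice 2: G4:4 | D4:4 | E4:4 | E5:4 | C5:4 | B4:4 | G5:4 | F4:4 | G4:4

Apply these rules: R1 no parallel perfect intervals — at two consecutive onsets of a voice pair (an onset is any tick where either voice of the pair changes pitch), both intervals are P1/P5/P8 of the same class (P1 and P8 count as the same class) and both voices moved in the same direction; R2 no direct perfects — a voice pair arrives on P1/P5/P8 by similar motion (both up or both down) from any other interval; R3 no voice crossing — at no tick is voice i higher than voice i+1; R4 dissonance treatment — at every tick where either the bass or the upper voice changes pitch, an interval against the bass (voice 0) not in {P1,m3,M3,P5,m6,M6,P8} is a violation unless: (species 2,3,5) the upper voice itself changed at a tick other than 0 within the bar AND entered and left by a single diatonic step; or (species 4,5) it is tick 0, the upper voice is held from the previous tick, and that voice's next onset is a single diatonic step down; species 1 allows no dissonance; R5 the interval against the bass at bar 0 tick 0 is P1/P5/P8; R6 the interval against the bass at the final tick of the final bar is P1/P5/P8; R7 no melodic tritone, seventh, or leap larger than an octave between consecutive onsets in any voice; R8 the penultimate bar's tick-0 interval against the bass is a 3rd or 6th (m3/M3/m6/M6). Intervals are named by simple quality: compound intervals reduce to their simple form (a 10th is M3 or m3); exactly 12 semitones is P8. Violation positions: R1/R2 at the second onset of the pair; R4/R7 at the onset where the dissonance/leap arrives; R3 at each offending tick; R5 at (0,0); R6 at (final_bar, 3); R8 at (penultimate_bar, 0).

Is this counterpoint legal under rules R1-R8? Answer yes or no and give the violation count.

bar 0: v0=E3 v1=E4 v2=G4 (m3)
bar 1: v0=G3 v1=D4 v2=D4 (P5)
bar 2: v0=A3 v1=E4 v2=E4 (P5)
bar 3: v0=C4 v1=G4 v2=E5 (M3)
bar 4: v0=D4 v1=A5 v2=C5 (m7)
bar 5: v0=C4 v1=E4 v2=B4 (M7)
bar 6: v0=E4 v1=B4 v2=G5 (m3)
bar 7: v0=F3 v1=D4 v2=F4 (P8)
bar 8: v0=E3 v1=E4 v2=G4 (m3)
  R5 @ bar0.0: opens on m3
  R2 @ bar1.0: E4/G4 m3 -> D4/D4 P1 similar
  R1 @ bar2.0: G3/D4 P5 -> A3/E4 P5 similar
  R1 @ bar2.0: G3/D4 P5 -> A3/E4 P5 similar
  R1 @ bar2.0: D4/D4 P1 -> E4/E4 P1 similar
  R1 @ bar3.0: A3/E4 P5 -> C4/G4 P5 similar
  R1 @ bar4.0: C4/G4 P5 -> D4/A5 P5 similar
  R3 @ bar4.0: A5 above C5
  R4 @ bar4.0: D4/C5 m7 untreated
  R7 @ bar4.0: G4->A5 leap 14st
  R3 @ bar4.1: A5 above C5
  R3 @ bar4.2: A5 above C5
  R3 @ bar4.3: A5 above C5
  R2 @ bar5.0: A5/C5 M6 -> E4/B4 P5 similar
  R4 @ bar5.0: C4/B4 M7 untreated
  R7 @ bar5.0: A5->E4 leap 17st
  R2 @ bar6.0: C4/E4 M3 -> E4/B4 P5 similar
  R2 @ bar7.0: E4/G5 m3 -> F3/F4 P8 similar
  R7 @ bar7.0: E4->F3 leap 11st
  R7 @ bar7.0: G5->F4 leap 14st
  R8 @ bar7.0: penult P8 not 3rd/6th
  R6 @ bar8.3: closes on m3

No (22 violations)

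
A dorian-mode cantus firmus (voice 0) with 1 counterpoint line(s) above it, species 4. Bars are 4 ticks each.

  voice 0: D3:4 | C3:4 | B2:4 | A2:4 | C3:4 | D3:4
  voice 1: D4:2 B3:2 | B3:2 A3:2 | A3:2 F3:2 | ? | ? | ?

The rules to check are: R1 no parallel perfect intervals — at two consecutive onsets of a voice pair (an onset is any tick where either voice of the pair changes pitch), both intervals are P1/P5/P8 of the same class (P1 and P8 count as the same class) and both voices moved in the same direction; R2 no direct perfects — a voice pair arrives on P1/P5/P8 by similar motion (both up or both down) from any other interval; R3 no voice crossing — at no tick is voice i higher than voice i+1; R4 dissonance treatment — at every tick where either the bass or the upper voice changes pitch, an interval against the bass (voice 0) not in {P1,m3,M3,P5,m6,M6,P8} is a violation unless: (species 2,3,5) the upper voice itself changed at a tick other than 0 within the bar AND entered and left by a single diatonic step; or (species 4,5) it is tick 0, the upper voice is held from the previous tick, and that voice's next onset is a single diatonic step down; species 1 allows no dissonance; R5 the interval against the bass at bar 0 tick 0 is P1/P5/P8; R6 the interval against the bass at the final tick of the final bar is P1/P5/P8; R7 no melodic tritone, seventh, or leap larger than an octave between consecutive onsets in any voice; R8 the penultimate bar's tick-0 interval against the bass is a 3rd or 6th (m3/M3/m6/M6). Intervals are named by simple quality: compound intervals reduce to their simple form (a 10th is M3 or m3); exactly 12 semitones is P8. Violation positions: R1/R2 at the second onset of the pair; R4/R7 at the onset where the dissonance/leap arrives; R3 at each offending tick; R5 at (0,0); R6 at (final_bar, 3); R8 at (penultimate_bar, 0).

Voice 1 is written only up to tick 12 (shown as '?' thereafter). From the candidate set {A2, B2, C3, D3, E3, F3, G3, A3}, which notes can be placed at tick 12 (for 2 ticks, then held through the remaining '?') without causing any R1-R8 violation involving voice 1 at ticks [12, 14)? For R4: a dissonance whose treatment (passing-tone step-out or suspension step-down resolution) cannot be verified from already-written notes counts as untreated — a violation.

A2: violates R2
B2: violates R4,R7
C3: legal
D3: violates R4
E3: violates R2
F3: legal
G3: violates R4
A3: legal

{A3, C3, F3}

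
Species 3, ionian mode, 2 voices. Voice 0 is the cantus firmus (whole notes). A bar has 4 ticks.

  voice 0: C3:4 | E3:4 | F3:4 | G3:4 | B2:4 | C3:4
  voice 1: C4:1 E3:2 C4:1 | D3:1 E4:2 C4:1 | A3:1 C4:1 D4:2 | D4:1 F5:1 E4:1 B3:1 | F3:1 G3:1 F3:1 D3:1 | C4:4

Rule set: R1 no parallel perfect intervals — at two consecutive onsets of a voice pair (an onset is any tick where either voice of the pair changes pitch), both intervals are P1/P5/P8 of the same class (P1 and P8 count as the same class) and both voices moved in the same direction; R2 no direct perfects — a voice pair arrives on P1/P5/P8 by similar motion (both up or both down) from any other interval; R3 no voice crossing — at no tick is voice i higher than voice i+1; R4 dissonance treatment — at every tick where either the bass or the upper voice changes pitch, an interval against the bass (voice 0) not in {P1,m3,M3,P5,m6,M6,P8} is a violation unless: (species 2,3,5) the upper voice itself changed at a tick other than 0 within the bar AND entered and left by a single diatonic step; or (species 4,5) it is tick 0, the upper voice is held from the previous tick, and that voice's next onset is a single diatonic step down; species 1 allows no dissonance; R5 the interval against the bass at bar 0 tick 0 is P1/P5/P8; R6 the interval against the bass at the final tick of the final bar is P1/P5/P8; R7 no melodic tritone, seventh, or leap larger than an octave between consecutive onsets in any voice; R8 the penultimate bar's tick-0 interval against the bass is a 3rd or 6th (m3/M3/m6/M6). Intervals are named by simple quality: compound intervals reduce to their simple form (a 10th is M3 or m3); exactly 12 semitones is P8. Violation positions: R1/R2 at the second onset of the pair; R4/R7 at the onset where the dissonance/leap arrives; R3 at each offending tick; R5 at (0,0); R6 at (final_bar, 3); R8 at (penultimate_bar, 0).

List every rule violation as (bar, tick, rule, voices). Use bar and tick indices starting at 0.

bar 0: v0=C3 v1=C4 downbeat P8
bar 1: v0=E3 v1=D3 downbeat M2
bar 2: v0=F3 v1=A3 downbeat M3
bar 3: v0=G3 v1=D4 downbeat P5
bar 4: v0=B2 v1=F3 downbeat TT
bar 5: v0=C3 v1=C4 downbeat P8
  -> R3 @ bar 1 tick 0 v(0, 1): E3 above D3
  -> R4 @ bar 1 tick 0 v(0, 1): E3/D3 M2 untreated
  -> R7 @ bar 1 tick 0 v(1,): C4->D3 leap 10st
  -> R7 @ bar 1 tick 1 v(1,): D3->E4 leap 14st
  -> R4 @ bar 3 tick 1 v(0, 1): G3/F5 m7 untreated
  -> R7 @ bar 3 tick 1 v(1,): D4->F5 leap 15st
  -> R7 @ bar 3 tick 2 v(1,): F5->E4 leap 13st
  -> R4 @ bar 4 tick 0 v(0, 1): B2/F3 TT untreated
  -> R7 @ bar 4 tick 0 v(1,): B3->F3 leap 6st
  -> R8 @ bar 4 tick 0 v(0, 1): penult TT not 3rd/6th
  -> R4 @ bar 4 tick 2 v(0, 1): B2/F3 TT untreated
  -> R2 @ bar 5 tick 0 v(0, 1): B2/D3 m3 -> C3/C4 P8 similar
  -> R7 @ bar 5 tick 0 v(1,): D3->C4 leap 10st

(1, 0, R3, (0, 1))
(1, 0, R4, (0, 1))
(1, 0, R7, (1,))
(1, 1, R7, (1,))
(3, 1, R4, (0, 1))
(3, 1, R7, (1,))
(3, 2, R7, (1,))
(4, 0, R4, (0, 1))
(4, 0, R7, (1,))
(4, 0, R8, (0, 1))
(4, 2, R4, (0, 1))
(5, 0, R2, (0, 1))
(5, 0, R7, (1,))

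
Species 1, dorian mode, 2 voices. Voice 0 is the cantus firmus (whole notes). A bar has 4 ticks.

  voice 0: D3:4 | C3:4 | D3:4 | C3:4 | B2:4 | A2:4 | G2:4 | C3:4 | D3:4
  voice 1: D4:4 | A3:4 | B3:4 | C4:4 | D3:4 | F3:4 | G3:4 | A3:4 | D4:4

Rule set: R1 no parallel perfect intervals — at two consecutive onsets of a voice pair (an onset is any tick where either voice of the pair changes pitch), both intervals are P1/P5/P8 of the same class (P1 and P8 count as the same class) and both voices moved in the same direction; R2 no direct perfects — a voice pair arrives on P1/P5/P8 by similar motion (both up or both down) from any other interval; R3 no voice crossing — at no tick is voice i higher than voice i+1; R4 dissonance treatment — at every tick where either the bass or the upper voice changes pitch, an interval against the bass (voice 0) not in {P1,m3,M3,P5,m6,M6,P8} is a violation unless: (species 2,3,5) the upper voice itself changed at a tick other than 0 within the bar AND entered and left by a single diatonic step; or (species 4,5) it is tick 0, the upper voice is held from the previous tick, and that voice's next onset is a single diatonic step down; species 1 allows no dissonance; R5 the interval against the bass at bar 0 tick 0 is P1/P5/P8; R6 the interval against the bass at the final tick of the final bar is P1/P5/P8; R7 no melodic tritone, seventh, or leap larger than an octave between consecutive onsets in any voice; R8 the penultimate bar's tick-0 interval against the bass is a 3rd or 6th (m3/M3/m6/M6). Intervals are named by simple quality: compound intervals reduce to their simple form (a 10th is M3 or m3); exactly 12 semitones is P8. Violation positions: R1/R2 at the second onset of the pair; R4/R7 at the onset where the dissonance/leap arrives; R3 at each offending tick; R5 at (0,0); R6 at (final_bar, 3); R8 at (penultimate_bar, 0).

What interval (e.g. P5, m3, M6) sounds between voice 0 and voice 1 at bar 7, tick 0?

M6

voice 0=C3 voice 1=A3 -> M6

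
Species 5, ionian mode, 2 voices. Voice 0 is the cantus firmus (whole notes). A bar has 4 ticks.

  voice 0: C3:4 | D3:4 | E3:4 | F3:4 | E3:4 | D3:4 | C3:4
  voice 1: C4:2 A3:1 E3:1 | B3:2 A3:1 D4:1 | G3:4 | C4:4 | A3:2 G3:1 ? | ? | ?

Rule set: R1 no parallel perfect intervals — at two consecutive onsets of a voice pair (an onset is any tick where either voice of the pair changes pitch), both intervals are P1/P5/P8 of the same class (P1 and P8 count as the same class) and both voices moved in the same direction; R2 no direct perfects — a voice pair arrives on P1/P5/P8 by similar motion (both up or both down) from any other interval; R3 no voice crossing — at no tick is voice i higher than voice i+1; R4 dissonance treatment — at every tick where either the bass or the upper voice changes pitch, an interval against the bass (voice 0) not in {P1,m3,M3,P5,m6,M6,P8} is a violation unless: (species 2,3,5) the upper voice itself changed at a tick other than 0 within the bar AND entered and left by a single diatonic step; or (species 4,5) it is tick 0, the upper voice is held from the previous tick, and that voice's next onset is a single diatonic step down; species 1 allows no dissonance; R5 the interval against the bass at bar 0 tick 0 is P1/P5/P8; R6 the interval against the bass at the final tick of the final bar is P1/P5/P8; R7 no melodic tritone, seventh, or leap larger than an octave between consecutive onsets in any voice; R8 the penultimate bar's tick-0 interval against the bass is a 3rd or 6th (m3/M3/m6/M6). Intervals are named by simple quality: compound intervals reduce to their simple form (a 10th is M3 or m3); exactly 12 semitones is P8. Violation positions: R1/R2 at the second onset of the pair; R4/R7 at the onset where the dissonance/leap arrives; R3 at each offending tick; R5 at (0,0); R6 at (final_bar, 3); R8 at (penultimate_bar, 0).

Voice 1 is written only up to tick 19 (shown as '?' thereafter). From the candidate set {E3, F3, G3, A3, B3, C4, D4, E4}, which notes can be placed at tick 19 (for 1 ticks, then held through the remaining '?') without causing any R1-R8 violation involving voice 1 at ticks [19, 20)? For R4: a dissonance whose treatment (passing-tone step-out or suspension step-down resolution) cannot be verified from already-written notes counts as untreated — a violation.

E3: legal
F3: violates R4
G3: legal
A3: violates R4
B3: legal
C4: legal
D4: violates R4
E4: legal

{B3, C4, E3, E4, G3}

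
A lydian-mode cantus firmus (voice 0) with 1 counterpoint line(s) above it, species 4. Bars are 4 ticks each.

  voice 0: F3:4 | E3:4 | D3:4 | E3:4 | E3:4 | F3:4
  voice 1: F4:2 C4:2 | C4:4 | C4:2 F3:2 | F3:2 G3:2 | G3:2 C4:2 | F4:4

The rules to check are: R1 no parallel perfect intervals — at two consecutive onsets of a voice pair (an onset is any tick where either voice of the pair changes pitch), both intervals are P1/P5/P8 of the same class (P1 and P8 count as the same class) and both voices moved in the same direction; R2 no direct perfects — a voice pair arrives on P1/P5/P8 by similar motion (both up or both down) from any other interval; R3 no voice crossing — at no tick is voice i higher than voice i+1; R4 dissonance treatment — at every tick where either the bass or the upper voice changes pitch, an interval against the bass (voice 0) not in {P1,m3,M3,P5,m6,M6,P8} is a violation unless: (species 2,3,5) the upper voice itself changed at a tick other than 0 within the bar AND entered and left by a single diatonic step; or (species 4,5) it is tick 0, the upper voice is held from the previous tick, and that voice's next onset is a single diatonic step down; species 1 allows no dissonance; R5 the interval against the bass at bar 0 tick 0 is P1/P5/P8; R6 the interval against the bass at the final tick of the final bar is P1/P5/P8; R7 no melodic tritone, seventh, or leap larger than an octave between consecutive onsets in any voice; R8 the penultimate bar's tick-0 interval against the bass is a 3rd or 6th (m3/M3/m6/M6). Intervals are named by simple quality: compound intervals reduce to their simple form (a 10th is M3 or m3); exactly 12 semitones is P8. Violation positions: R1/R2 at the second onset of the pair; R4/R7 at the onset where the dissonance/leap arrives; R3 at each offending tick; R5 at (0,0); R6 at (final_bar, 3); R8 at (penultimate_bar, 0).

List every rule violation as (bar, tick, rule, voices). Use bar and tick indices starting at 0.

bar 0: v0=F3 v1=F4 downbeat P8
bar 1: v0=E3 v1=C4 downbeat m6
bar 2: v0=D3 v1=C4 downbeat m7
bar 3: v0=E3 v1=F3 downbeat m2
bar 4: v0=E3 v1=G3 downbeat m3
bar 5: v0=F3 v1=F4 downbeat P8
  -> R4 @ bar 2 tick 0 v(0, 1): D3/C4 m7 untreated
  -> R4 @ bar 3 tick 0 v(0, 1): E3/F3 m2 untreated
  -> R2 @ bar 5 tick 0 v(0, 1): E3/C4 m6 -> F3/F4 P8 similar

(2, 0, R4, (0, 1))
(3, 0, R4, (0, 1))
(5, 0, R2, (0, 1))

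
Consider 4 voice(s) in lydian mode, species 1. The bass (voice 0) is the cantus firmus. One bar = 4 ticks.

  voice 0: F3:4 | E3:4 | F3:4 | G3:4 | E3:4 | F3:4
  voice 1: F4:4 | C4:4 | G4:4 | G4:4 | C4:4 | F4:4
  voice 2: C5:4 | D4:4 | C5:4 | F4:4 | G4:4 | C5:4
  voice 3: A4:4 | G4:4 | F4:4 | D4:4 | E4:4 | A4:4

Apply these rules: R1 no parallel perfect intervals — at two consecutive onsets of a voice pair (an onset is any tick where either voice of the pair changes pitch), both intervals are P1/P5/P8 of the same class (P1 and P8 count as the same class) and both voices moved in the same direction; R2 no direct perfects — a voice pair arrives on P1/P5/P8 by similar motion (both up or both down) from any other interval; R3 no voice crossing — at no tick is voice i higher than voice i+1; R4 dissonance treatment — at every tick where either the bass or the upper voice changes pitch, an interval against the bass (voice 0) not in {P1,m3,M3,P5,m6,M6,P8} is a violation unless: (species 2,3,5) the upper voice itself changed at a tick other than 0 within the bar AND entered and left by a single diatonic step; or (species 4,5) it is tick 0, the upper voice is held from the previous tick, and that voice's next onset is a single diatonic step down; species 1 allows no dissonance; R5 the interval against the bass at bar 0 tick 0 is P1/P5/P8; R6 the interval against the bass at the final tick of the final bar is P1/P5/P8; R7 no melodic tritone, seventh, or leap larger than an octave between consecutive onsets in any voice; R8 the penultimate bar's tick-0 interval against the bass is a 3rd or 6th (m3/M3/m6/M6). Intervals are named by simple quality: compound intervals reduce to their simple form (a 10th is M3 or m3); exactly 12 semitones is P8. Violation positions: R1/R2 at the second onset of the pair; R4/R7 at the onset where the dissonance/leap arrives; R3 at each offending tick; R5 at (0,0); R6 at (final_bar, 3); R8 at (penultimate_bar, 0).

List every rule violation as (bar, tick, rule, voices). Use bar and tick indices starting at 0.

(0, 0, R3, (2, 3))
(0, 0, R5, (0, 3))
(0, 1, R3, (2, 3))
(0, 2, R3, (2, 3))
(0, 3, R3, (2, 3))
(1, 0, R2, (1, 3))
(1, 0, R4, (0, 2))
(1, 0, R7, (2,))
(2, 0, R2, (0, 2))
(2, 0, R3, (2, 3))
(2, 0, R4, (0, 1))
(2, 0, R7, (2,))
(2, 1, R3, (2, 3))
(2, 2, R3, (2, 3))
(2, 3, R3, (2, 3))
(3, 0, R3, (1, 2))
(3, 0, R3, (2, 3))
(3, 0, R4, (0, 2))
(3, 1, R3, (1, 2))
(3, 1, R3, (2, 3))
(3, 2, R3, (1, 2))
(3, 2, R3, (2, 3))
(3, 3, R3, (1, 2))
(3, 3, R3, (2, 3))
(4, 0, R3, (2, 3))
(4, 0, R8, (0, 3))
(4, 1, R3, (2, 3))
(4, 2, R3, (2, 3))
(4, 3, R3, (2, 3))
(5, 0, R1, (1, 2))
(5, 0, R2, (0, 1))
(5, 0, R2, (0, 2))
(5, 0, R3, (2, 3))
(5, 1, R3, (2, 3))
(5, 2, R3, (2, 3))
(5, 3, R3, (2, 3))
(5, 3, R6, (0, 3))

bar 0: v0=F3 v1=F4 v2=C5 v3=A4 downbeat M3
bar 1: v0=E3 v1=C4 v2=D4 v3=G4 downbeat m3
bar 2: v0=F3 v1=G4 v2=C5 v3=F4 downbeat P8
bar 3: v0=G3 v1=G4 v2=F4 v3=D4 downbeat P5
bar 4: v0=E3 v1=C4 v2=G4 v3=E4 downbeat P8
bar 5: v0=F3 v1=F4 v2=C5 v3=A4 downbeat M3
  -> R3 @ bar 0 tick 0 v(2, 3): C5 above A4
  -> R5 @ bar 0 tick 0 v(0, 3): opens on M3
  -> R3 @ bar 0 tick 1 v(2, 3): C5 above A4
  -> R3 @ bar 0 tick 2 v(2, 3): C5 above A4
  -> R3 @ bar 0 tick 3 v(2, 3): C5 above A4
  -> R2 @ bar 1 tick 0 v(1, 3): F4/A4 M3 -> C4/G4 P5 similar
  -> R4 @ bar 1 tick 0 v(0, 2): E3/D4 m7 untreated
  -> R7 @ bar 1 tick 0 v(2,): C5->D4 leap 10st
  -> R2 @ bar 2 tick 0 v(0, 2): E3/D4 m7 -> F3/C5 P5 similar
  -> R3 @ bar 2 tick 0 v(2, 3): C5 above F4
  -> R4 @ bar 2 tick 0 v(0, 1): F3/G4 M2 untreated
  -> R7 @ bar 2 tick 0 v(2,): D4->C5 leap 10st
  -> R3 @ bar 2 tick 1 v(2, 3): C5 above F4
  -> R3 @ bar 2 tick 2 v(2, 3): C5 above F4
  -> R3 @ bar 2 tick 3 v(2, 3): C5 above F4
  -> R3 @ bar 3 tick 0 v(1, 2): G4 above F4
  -> R3 @ bar 3 tick 0 v(2, 3): F4 above D4
  -> R4 @ bar 3 tick 0 v(0, 2): G3/F4 m7 untreated
  -> R3 @ bar 3 tick 1 v(1, 2): G4 above F4
  -> R3 @ bar 3 tick 1 v(2, 3): F4 above D4
  -> R3 @ bar 3 tick 2 v(1, 2): G4 above F4
  -> R3 @ bar 3 tick 2 v(2, 3): F4 above D4
  -> R3 @ bar 3 tick 3 v(1, 2): G4 above F4
  -> R3 @ bar 3 tick 3 v(2, 3): F4 above D4
  -> R3 @ bar 4 tick 0 v(2, 3): G4 above E4
  -> R8 @ bar 4 tick 0 v(0, 3): penult P8 not 3rd/6th
  -> R3 @ bar 4 tick 1 v(2, 3): G4 above E4
  -> R3 @ bar 4 tick 2 v(2, 3): G4 above E4
  -> R3 @ bar 4 tick 3 v(2, 3): G4 above E4
  -> R1 @ bar 5 tick 0 v(1, 2): C4/G4 P5 -> F4/C5 P5 similar
  -> R2 @ bar 5 tick 0 v(0, 1): E3/C4 m6 -> F3/F4 P8 similar
  -> R2 @ bar 5 tick 0 v(0, 2): E3/G4 m3 -> F3/C5 P5 similar
  -> R3 @ bar 5 tick 0 v(2, 3): C5 above A4
  -> R3 @ bar 5 tick 1 v(2, 3): C5 above A4
  -> R3 @ bar 5 tick 2 v(2, 3): C5 above A4
  -> R3 @ bar 5 tick 3 v(2, 3): C5 above A4
  -> R6 @ bar 5 tick 3 v(0, 3): closes on M3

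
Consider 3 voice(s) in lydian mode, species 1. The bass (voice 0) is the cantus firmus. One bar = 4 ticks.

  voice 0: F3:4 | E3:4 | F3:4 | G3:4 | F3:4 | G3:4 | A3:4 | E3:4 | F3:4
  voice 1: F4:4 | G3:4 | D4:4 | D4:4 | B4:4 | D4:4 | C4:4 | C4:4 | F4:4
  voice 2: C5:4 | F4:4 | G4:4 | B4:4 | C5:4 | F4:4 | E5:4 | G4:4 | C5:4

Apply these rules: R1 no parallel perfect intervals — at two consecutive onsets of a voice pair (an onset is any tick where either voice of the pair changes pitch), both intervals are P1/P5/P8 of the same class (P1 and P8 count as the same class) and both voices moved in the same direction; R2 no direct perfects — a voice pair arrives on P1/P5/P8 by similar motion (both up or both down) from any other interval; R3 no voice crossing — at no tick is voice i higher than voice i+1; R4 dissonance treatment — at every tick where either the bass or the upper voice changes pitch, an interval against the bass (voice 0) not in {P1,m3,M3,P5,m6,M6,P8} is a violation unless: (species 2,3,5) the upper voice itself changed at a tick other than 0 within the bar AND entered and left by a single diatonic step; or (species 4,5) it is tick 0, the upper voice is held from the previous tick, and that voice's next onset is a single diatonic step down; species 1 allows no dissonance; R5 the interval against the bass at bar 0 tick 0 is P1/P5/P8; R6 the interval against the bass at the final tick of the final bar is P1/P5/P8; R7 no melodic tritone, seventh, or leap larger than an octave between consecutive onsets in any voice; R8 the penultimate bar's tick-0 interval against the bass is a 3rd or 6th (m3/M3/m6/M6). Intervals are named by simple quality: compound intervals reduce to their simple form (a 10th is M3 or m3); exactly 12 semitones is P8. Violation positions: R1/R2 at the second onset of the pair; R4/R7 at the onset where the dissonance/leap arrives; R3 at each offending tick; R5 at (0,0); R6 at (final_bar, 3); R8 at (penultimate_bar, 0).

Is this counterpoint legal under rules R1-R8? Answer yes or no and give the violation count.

No (10 violations)

bar 0: v0=F3 v1=F4 v2=C5 (P5)
bar 1: v0=E3 v1=G3 v2=F4 (m2)
bar 2: v0=F3 v1=D4 v2=G4 (M2)
bar 3: v0=G3 v1=D4 v2=B4 (M3)
bar 4: v0=F3 v1=B4 v2=C5 (P5)
bar 5: v0=G3 v1=D4 v2=F4 (m7)
bar 6: v0=A3 v1=C4 v2=E5 (P5)
bar 7: v0=E3 v1=C4 v2=G4 (m3)
bar 8: v0=F3 v1=F4 v2=C5 (P5)
  R4 @ bar1.0: E3/F4 m2 untreated
  R7 @ bar1.0: F4->G3 leap 10st
  R4 @ bar2.0: F3/G4 M2 untreated
  R4 @ bar4.0: F3/B4 TT untreated
  R4 @ bar5.0: G3/F4 m7 untreated
  R2 @ bar6.0: G3/F4 m7 -> A3/E5 P5 similar
  R7 @ bar6.0: F4->E5 leap 11st
  R1 @ bar8.0: C4/G4 P5 -> F4/C5 P5 similar
  R2 @ bar8.0: E3/C4 m6 -> F3/F4 P8 similar
  R2 @ bar8.0: E3/G4 m3 -> F3/C5 P5 similar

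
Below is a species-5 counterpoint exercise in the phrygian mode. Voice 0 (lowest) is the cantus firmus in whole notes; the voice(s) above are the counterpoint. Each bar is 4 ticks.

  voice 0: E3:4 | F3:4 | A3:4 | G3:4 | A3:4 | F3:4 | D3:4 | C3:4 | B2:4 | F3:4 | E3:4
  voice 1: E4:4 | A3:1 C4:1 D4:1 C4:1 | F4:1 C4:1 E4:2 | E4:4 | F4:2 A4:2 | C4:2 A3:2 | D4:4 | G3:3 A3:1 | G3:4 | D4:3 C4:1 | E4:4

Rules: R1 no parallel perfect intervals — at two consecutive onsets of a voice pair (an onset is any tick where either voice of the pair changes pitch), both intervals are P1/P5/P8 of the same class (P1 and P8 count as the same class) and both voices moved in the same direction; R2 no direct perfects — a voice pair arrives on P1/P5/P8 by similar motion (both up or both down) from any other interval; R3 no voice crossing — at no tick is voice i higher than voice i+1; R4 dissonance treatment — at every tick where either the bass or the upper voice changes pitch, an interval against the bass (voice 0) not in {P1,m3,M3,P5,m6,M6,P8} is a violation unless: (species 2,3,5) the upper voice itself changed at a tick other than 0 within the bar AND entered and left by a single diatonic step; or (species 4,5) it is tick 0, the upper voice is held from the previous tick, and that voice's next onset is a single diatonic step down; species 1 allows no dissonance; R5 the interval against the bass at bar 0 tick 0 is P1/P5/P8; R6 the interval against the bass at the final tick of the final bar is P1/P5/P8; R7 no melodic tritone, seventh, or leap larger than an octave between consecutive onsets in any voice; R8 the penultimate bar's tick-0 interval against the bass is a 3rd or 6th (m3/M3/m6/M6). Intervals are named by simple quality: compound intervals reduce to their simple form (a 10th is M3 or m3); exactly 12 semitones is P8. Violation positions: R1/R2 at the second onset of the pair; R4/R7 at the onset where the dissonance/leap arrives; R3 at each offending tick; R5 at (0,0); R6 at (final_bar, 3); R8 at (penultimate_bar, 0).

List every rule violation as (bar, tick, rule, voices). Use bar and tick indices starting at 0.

(5, 0, R2, (0, 1))
(7, 0, R2, (0, 1))
(9, 0, R7, (0,))

bar 0: v0=E3 v1=E4 downbeat P8
bar 1: v0=F3 v1=A3 downbeat M3
bar 2: v0=A3 v1=F4 downbeat m6
bar 3: v0=G3 v1=E4 downbeat M6
bar 4: v0=A3 v1=F4 downbeat m6
bar 5: v0=F3 v1=C4 downbeat P5
bar 6: v0=D3 v1=D4 downbeat P8
bar 7: v0=C3 v1=G3 downbeat P5
bar 8: v0=B2 v1=G3 downbeat m6
bar 9: v0=F3 v1=D4 downbeat M6
bar 10: v0=E3 v1=E4 downbeat P8
  -> R2 @ bar 5 tick 0 v(0, 1): A3/A4 P8 -> F3/C4 P5 similar
  -> R2 @ bar 7 tick 0 v(0, 1): D3/D4 P8 -> C3/G3 P5 similar
  -> R7 @ bar 9 tick 0 v(0,): B2->F3 leap 6st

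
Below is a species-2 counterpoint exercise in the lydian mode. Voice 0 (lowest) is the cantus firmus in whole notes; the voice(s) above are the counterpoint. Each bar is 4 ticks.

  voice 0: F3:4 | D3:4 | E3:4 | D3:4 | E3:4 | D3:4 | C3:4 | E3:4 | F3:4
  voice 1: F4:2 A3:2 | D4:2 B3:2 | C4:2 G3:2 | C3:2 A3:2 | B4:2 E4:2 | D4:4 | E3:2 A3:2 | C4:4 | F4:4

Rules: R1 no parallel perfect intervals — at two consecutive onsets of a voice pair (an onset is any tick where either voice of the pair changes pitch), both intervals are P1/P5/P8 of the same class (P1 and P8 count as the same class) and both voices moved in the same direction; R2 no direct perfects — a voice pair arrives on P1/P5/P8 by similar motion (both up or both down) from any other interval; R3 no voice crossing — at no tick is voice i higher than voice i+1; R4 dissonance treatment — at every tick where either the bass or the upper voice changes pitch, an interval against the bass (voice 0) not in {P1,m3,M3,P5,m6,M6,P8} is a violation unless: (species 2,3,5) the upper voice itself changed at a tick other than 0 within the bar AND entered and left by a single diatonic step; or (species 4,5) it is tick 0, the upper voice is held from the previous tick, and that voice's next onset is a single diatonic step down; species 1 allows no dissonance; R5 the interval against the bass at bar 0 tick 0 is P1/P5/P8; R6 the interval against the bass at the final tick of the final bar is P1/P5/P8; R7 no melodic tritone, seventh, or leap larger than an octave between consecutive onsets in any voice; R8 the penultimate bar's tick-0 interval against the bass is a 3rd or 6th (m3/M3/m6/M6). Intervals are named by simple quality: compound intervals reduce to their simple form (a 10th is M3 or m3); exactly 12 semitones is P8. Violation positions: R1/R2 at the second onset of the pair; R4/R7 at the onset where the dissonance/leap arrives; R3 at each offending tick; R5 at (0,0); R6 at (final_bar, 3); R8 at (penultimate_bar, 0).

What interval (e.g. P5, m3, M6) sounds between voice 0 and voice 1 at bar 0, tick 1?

voice 0=F3 voice 1=F4 -> P8

P8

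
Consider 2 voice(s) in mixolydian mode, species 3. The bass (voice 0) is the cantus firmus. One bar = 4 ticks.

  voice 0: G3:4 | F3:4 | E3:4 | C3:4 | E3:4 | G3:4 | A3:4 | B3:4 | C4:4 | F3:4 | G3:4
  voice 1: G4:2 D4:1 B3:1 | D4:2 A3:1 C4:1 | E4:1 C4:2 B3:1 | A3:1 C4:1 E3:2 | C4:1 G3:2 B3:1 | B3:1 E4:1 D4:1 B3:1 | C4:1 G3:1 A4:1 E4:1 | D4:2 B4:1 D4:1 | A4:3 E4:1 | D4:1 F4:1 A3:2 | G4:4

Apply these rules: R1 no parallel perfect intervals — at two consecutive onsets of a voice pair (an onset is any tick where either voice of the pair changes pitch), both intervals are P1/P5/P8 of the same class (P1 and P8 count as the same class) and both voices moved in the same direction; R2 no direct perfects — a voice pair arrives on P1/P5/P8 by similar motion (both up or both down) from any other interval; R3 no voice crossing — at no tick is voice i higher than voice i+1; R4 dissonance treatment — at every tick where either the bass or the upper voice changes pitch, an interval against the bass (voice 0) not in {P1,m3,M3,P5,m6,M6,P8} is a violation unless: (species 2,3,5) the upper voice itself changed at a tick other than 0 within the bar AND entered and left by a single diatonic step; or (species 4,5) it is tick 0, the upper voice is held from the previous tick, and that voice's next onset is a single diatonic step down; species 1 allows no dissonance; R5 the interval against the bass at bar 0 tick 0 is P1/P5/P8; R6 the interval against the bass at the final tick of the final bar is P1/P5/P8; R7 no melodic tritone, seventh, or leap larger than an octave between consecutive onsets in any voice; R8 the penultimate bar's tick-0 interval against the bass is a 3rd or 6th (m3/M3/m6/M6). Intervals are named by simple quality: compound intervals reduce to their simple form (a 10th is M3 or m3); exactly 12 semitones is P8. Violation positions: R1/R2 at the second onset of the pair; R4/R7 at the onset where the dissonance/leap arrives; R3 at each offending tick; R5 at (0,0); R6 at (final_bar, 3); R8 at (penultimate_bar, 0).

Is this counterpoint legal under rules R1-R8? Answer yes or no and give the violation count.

bar 0: v0=G3 v1=G4 (P8)
bar 1: v0=F3 v1=D4 (M6)
bar 2: v0=E3 v1=E4 (P8)
bar 3: v0=C3 v1=A3 (M6)
bar 4: v0=E3 v1=C4 (m6)
bar 5: v0=G3 v1=B3 (M3)
bar 6: v0=A3 v1=C4 (m3)
bar 7: v0=B3 v1=D4 (m3)
bar 8: v0=C4 v1=A4 (M6)
bar 9: v0=F3 v1=D4 (M6)
bar 10: v0=G3 v1=G4 (P8)
  R3 @ bar6.1: A3 above G3
  R4 @ bar6.1: A3/G3 M2 untreated
  R7 @ bar6.2: G3->A4 leap 14st
  R2 @ bar10.0: F3/A3 M3 -> G3/G4 P8 similar
  R7 @ bar10.0: A3->G4 leap 10st

No (5 violations)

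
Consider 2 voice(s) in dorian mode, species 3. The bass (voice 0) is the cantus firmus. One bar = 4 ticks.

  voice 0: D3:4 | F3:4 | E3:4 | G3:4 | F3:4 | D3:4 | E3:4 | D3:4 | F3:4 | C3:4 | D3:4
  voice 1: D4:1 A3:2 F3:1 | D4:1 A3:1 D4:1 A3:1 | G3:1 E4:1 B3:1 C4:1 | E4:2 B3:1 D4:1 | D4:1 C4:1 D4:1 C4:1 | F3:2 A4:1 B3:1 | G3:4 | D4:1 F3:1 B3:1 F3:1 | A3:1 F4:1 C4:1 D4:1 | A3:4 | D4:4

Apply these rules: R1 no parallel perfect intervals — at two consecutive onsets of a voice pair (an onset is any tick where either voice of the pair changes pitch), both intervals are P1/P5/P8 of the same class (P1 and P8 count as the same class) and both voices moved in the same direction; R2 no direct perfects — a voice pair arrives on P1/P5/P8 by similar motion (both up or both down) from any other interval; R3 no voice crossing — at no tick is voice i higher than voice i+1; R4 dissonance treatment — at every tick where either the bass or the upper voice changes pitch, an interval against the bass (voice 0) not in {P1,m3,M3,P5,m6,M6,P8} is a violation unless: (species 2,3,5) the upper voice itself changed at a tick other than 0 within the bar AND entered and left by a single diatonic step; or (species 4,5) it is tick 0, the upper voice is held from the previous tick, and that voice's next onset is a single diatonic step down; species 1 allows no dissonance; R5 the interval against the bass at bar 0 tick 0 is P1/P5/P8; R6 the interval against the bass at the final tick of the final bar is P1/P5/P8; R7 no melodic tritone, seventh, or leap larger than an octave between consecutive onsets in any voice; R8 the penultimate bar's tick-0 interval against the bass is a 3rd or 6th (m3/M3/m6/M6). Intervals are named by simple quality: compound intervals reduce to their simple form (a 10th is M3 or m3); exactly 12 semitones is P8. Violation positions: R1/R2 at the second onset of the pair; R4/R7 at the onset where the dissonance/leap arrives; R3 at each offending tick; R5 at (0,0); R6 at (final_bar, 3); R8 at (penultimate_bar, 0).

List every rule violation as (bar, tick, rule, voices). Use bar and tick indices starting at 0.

(5, 2, R7, (1,))
(5, 3, R7, (1,))
(7, 2, R7, (1,))
(7, 3, R7, (1,))
(10, 0, R2, (0, 1))

bar 0: v0=D3 v1=D4 downbeat P8
bar 1: v0=F3 v1=D4 downbeat M6
bar 2: v0=E3 v1=G3 downbeat m3
bar 3: v0=G3 v1=E4 downbeat M6
bar 4: v0=F3 v1=D4 downbeat M6
bar 5: v0=D3 v1=F3 downbeat m3
bar 6: v0=E3 v1=G3 downbeat m3
bar 7: v0=D3 v1=D4 downbeat P8
bar 8: v0=F3 v1=A3 downbeat M3
bar 9: v0=C3 v1=A3 downbeat M6
bar 10: v0=D3 v1=D4 downbeat P8
  -> R7 @ bar 5 tick 2 v(1,): F3->A4 leap 16st
  -> R7 @ bar 5 tick 3 v(1,): A4->B3 leap 10st
  -> R7 @ bar 7 tick 2 v(1,): F3->B3 leap 6st
  -> R7 @ bar 7 tick 3 v(1,): B3->F3 leap 6st
  -> R2 @ bar 10 tick 0 v(0, 1): C3/A3 M6 -> D3/D4 P8 similar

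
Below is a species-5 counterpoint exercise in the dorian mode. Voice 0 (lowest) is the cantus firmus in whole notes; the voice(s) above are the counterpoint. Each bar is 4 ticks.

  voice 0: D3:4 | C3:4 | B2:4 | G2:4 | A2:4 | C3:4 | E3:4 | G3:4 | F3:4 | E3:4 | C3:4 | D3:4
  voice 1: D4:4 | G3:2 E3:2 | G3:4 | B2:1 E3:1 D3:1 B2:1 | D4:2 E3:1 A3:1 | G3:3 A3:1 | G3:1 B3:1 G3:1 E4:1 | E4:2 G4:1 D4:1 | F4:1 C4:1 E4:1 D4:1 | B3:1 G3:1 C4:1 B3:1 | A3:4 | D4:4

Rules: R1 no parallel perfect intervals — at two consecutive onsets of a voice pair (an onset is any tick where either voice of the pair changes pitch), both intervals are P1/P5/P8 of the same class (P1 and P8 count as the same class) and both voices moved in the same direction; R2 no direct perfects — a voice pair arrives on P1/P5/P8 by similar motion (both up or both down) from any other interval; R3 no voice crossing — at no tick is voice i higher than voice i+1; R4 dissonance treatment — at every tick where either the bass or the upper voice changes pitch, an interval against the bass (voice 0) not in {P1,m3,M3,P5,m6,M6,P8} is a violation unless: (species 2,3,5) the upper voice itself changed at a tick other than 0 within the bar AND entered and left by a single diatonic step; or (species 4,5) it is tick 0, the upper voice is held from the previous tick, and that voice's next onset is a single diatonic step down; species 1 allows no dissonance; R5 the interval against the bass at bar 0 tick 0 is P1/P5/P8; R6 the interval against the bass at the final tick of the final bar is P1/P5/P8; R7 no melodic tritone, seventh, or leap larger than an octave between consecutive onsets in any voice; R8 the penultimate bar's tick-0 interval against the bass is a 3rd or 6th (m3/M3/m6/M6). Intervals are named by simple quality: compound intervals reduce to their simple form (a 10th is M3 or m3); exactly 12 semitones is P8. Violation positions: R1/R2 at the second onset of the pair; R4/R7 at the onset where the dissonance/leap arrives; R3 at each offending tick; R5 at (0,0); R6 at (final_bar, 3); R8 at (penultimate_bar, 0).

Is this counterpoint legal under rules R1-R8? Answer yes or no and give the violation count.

No (7 violations)

bar 0: v0=D3 v1=D4 (P8)
bar 1: v0=C3 v1=G3 (P5)
bar 2: v0=B2 v1=G3 (m6)
bar 3: v0=G2 v1=B2 (M3)
bar 4: v0=A2 v1=D4 (P4)
bar 5: v0=C3 v1=G3 (P5)
bar 6: v0=E3 v1=G3 (m3)
bar 7: v0=G3 v1=E4 (M6)
bar 8: v0=F3 v1=F4 (P8)
bar 9: v0=E3 v1=B3 (P5)
bar 10: v0=C3 v1=A3 (M6)
bar 11: v0=D3 v1=D4 (P8)
  R2 @ bar1.0: D3/D4 P8 -> C3/G3 P5 similar
  R4 @ bar4.0: A2/D4 P4 untreated
  R7 @ bar4.0: B2->D4 leap 15st
  R7 @ bar4.2: D4->E3 leap 10st
  R4 @ bar8.2: F3/E4 M7 untreated
  R2 @ bar9.0: F3/D4 M6 -> E3/B3 P5 similar
  R2 @ bar11.0: C3/A3 M6 -> D3/D4 P8 similar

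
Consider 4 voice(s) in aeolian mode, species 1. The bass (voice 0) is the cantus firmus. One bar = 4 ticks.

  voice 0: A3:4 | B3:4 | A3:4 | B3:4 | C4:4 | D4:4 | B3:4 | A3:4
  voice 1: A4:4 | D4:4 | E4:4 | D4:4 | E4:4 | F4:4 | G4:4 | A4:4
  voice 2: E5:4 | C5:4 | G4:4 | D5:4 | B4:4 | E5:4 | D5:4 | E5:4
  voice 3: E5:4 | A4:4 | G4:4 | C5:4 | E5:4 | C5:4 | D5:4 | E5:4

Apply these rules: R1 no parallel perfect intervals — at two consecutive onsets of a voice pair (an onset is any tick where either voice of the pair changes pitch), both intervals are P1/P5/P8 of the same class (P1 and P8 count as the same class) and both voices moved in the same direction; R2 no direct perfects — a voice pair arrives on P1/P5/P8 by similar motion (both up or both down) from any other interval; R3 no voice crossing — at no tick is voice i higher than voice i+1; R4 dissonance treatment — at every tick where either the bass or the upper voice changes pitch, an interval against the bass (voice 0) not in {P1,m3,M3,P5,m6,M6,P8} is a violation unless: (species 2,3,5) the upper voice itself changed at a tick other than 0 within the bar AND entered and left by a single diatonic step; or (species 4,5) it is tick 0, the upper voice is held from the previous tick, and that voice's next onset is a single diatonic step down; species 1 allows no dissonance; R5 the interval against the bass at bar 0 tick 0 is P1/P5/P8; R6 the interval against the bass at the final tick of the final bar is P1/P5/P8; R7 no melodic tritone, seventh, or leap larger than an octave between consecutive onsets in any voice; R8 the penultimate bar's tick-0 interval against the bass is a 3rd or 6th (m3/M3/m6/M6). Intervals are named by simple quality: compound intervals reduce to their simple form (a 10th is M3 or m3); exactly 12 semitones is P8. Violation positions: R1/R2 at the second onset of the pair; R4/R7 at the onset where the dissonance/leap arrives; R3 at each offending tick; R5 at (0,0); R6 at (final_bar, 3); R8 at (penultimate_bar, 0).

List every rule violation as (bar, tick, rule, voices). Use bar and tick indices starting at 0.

(1, 0, R1, (1, 3))
(1, 0, R3, (2, 3))
(1, 0, R4, (0, 2))
(1, 0, R4, (0, 3))
(1, 1, R3, (2, 3))
(1, 2, R3, (2, 3))
(1, 3, R3, (2, 3))
(2, 0, R2, (2, 3))
(2, 0, R4, (0, 2))
(2, 0, R4, (0, 3))
(3, 0, R3, (2, 3))
(3, 0, R4, (0, 3))
(3, 1, R3, (2, 3))
(3, 2, R3, (2, 3))
(3, 3, R3, (2, 3))
(4, 0, R2, (1, 3))
(4, 0, R4, (0, 2))
(5, 0, R3, (2, 3))
(5, 0, R4, (0, 2))
(5, 0, R4, (0, 3))
(5, 1, R3, (2, 3))
(5, 2, R3, (2, 3))
(5, 3, R3, (2, 3))
(6, 0, R1, (1, 3))
(7, 0, R1, (1, 2))
(7, 0, R1, (1, 3))
(7, 0, R1, (2, 3))

bar 0: v0=A3 v1=A4 v2=E5 v3=E5 downbeat P5
bar 1: v0=B3 v1=D4 v2=C5 v3=A4 downbeat m7
bar 2: v0=A3 v1=E4 v2=G4 v3=G4 downbeat m7
bar 3: v0=B3 v1=D4 v2=D5 v3=C5 downbeat m2
bar 4: v0=C4 v1=E4 v2=B4 v3=E5 downbeat M3
bar 5: v0=D4 v1=F4 v2=E5 v3=C5 downbeat m7
bar 6: v0=B3 v1=G4 v2=D5 v3=D5 downbeat m3
bar 7: v0=A3 v1=A4 v2=E5 v3=E5 downbeat P5
  -> R1 @ bar 1 tick 0 v(1, 3): A4/E5 P5 -> D4/A4 P5 similar
  -> R3 @ bar 1 tick 0 v(2, 3): C5 above A4
  -> R4 @ bar 1 tick 0 v(0, 2): B3/C5 m2 untreated
  -> R4 @ bar 1 tick 0 v(0, 3): B3/A4 m7 untreated
  -> R3 @ bar 1 tick 1 v(2, 3): C5 above A4
  -> R3 @ bar 1 tick 2 v(2, 3): C5 above A4
  -> R3 @ bar 1 tick 3 v(2, 3): C5 above A4
  -> R2 @ bar 2 tick 0 v(2, 3): C5/A4 m3 -> G4/G4 P1 similar
  -> R4 @ bar 2 tick 0 v(0, 2): A3/G4 m7 untreated
  -> R4 @ bar 2 tick 0 v(0, 3): A3/G4 m7 untreated
  -> R3 @ bar 3 tick 0 v(2, 3): D5 above C5
  -> R4 @ bar 3 tick 0 v(0, 3): B3/C5 m2 untreated
  -> R3 @ bar 3 tick 1 v(2, 3): D5 above C5
  -> R3 @ bar 3 tick 2 v(2, 3): D5 above C5
  -> R3 @ bar 3 tick 3 v(2, 3): D5 above C5
  -> R2 @ bar 4 tick 0 v(1, 3): D4/C5 m7 -> E4/E5 P8 similar
  -> R4 @ bar 4 tick 0 v(0, 2): C4/B4 M7 untreated
  -> R3 @ bar 5 tick 0 v(2, 3): E5 above C5
  -> R4 @ bar 5 tick 0 v(0, 2): D4/E5 M2 untreated
  -> R4 @ bar 5 tick 0 v(0, 3): D4/C5 m7 untreated
  -> R3 @ bar 5 tick 1 v(2, 3): E5 above C5
  -> R3 @ bar 5 tick 2 v(2, 3): E5 above C5
  -> R3 @ bar 5 tick 3 v(2, 3): E5 above C5
  -> R1 @ bar 6 tick 0 v(1, 3): F4/C5 P5 -> G4/D5 P5 similar
  -> R1 @ bar 7 tick 0 v(1, 2): G4/D5 P5 -> A4/E5 P5 similar
  -> R1 @ bar 7 tick 0 v(1, 3): G4/D5 P5 -> A4/E5 P5 similar
  -> R1 @ bar 7 tick 0 v(2, 3): D5/D5 P1 -> E5/E5 P1 similar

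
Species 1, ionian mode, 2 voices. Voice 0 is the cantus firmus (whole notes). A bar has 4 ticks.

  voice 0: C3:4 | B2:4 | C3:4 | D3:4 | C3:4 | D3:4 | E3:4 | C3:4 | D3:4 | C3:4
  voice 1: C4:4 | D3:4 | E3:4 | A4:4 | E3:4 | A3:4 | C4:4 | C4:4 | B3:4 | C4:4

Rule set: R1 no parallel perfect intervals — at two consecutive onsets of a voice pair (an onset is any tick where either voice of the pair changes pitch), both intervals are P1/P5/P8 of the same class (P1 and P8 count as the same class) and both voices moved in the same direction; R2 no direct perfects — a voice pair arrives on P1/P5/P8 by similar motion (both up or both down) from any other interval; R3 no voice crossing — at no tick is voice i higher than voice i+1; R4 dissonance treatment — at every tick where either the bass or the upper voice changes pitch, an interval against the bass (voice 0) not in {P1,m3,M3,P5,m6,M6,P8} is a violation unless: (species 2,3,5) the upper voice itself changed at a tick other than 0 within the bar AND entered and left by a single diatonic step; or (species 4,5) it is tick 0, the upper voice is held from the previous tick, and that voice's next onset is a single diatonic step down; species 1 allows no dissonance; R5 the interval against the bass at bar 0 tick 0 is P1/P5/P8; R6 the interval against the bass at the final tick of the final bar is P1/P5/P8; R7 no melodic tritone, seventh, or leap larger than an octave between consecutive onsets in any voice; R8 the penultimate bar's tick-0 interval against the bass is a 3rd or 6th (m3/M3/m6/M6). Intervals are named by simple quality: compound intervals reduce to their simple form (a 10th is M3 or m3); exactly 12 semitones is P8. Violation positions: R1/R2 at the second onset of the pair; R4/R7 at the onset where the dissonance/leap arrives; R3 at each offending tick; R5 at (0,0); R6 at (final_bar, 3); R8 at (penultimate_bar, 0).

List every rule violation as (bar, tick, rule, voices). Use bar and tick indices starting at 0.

(1, 0, R7, (1,))
(3, 0, R2, (0, 1))
(3, 0, R7, (1,))
(4, 0, R7, (1,))
(5, 0, R2, (0, 1))

bar 0: v0=C3 v1=C4 downbeat P8
bar 1: v0=B2 v1=D3 downbeat m3
bar 2: v0=C3 v1=E3 downbeat M3
bar 3: v0=D3 v1=A4 downbeat P5
bar 4: v0=C3 v1=E3 downbeat M3
bar 5: v0=D3 v1=A3 downbeat P5
bar 6: v0=E3 v1=C4 downbeat m6
bar 7: v0=C3 v1=C4 downbeat P8
bar 8: v0=D3 v1=B3 downbeat M6
bar 9: v0=C3 v1=C4 downbeat P8
  -> R7 @ bar 1 tick 0 v(1,): C4->D3 leap 10st
  -> R2 @ bar 3 tick 0 v(0, 1): C3/E3 M3 -> D3/A4 P5 similar
  -> R7 @ bar 3 tick 0 v(1,): E3->A4 leap 17st
  -> R7 @ bar 4 tick 0 v(1,): A4->E3 leap 17st
  -> R2 @ bar 5 tick 0 v(0, 1): C3/E3 M3 -> D3/A3 P5 similar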